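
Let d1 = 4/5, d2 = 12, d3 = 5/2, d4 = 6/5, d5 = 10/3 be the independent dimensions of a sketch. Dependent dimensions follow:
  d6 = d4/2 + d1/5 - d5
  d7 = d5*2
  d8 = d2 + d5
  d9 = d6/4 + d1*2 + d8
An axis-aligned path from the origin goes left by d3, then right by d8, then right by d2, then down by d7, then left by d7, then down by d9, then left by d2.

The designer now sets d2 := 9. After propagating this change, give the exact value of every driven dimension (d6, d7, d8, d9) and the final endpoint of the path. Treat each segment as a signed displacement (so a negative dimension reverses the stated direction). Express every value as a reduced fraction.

d6 = -193/75
d7 = 20/3
d8 = 37/3
d9 = 1329/100
endpoint = (19/6, -5987/300)

Apply edit: d2 := 9
  d6 = d4/2 + d1/5 - d5 = -193/75
  d7 = d5*2 = 20/3
  d8 = d2 + d5 = 37/3
  d9 = d6/4 + d1*2 + d8 = 1329/100
Walk from origin (0, 0):
  seg 1: left by d3 = 5/2 → (-5/2, 0)
  seg 2: right by d8 = 37/3 → (59/6, 0)
  seg 3: right by d2 = 9 → (113/6, 0)
  seg 4: down by d7 = 20/3 → (113/6, -20/3)
  seg 5: left by d7 = 20/3 → (73/6, -20/3)
  seg 6: down by d9 = 1329/100 → (73/6, -5987/300)
  seg 7: left by d2 = 9 → (19/6, -5987/300)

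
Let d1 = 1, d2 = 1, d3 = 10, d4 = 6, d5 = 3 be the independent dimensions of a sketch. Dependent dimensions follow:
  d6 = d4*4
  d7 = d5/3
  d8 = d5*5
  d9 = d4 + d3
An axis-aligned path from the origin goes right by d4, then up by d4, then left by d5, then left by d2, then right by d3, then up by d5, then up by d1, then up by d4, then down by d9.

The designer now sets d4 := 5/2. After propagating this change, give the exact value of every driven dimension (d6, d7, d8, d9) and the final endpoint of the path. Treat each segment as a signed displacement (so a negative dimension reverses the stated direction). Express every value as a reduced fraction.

d6 = 10
d7 = 1
d8 = 15
d9 = 25/2
endpoint = (17/2, -7/2)

Apply edit: d4 := 5/2
  d6 = d4*4 = 10
  d7 = d5/3 = 1
  d8 = d5*5 = 15
  d9 = d4 + d3 = 25/2
Walk from origin (0, 0):
  seg 1: right by d4 = 5/2 → (5/2, 0)
  seg 2: up by d4 = 5/2 → (5/2, 5/2)
  seg 3: left by d5 = 3 → (-1/2, 5/2)
  seg 4: left by d2 = 1 → (-3/2, 5/2)
  seg 5: right by d3 = 10 → (17/2, 5/2)
  seg 6: up by d5 = 3 → (17/2, 11/2)
  seg 7: up by d1 = 1 → (17/2, 13/2)
  seg 8: up by d4 = 5/2 → (17/2, 9)
  seg 9: down by d9 = 25/2 → (17/2, -7/2)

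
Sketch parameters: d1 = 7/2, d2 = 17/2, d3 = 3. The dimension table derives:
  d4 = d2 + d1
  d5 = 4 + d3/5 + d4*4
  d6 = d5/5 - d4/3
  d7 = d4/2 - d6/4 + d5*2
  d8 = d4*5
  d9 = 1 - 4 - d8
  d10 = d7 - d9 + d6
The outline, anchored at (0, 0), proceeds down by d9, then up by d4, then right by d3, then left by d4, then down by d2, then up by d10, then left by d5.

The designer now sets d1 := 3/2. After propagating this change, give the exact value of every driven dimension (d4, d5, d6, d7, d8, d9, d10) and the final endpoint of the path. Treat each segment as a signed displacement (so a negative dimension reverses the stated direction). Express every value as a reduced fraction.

d4 = 10
d5 = 223/5
d6 = 419/75
d7 = 27841/300
d8 = 50
d9 = -53
d10 = 15139/100
endpoint = (-258/5, 20589/100)

Apply edit: d1 := 3/2
  d4 = d2 + d1 = 10
  d5 = 4 + d3/5 + d4*4 = 223/5
  d6 = d5/5 - d4/3 = 419/75
  d7 = d4/2 - d6/4 + d5*2 = 27841/300
  d8 = d4*5 = 50
  d9 = 1 - 4 - d8 = -53
  d10 = d7 - d9 + d6 = 15139/100
Walk from origin (0, 0):
  seg 1: down by d9 = -53 → (0, 53)
  seg 2: up by d4 = 10 → (0, 63)
  seg 3: right by d3 = 3 → (3, 63)
  seg 4: left by d4 = 10 → (-7, 63)
  seg 5: down by d2 = 17/2 → (-7, 109/2)
  seg 6: up by d10 = 15139/100 → (-7, 20589/100)
  seg 7: left by d5 = 223/5 → (-258/5, 20589/100)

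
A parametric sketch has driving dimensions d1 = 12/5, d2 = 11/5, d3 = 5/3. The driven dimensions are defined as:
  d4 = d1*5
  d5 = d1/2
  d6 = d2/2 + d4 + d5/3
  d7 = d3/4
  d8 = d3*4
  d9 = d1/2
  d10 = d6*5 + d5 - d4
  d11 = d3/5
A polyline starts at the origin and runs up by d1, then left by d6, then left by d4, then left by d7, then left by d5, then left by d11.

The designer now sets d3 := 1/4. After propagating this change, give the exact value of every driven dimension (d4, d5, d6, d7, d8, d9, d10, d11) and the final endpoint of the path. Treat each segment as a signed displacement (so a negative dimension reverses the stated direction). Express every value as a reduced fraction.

d4 = 12
d5 = 6/5
d6 = 27/2
d7 = 1/16
d8 = 1
d9 = 6/5
d10 = 567/10
d11 = 1/20
endpoint = (-429/16, 12/5)

Apply edit: d3 := 1/4
  d4 = d1*5 = 12
  d5 = d1/2 = 6/5
  d6 = d2/2 + d4 + d5/3 = 27/2
  d7 = d3/4 = 1/16
  d8 = d3*4 = 1
  d9 = d1/2 = 6/5
  d10 = d6*5 + d5 - d4 = 567/10
  d11 = d3/5 = 1/20
Walk from origin (0, 0):
  seg 1: up by d1 = 12/5 → (0, 12/5)
  seg 2: left by d6 = 27/2 → (-27/2, 12/5)
  seg 3: left by d4 = 12 → (-51/2, 12/5)
  seg 4: left by d7 = 1/16 → (-409/16, 12/5)
  seg 5: left by d5 = 6/5 → (-2141/80, 12/5)
  seg 6: left by d11 = 1/20 → (-429/16, 12/5)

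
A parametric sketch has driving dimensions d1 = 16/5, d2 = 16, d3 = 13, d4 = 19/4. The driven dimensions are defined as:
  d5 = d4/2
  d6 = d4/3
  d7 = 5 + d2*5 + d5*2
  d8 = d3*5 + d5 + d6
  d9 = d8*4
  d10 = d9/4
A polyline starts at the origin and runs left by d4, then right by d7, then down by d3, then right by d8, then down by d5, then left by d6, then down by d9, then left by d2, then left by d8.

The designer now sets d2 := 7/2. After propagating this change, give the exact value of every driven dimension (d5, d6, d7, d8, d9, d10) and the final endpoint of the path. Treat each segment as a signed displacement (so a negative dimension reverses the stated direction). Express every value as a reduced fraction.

Apply edit: d2 := 7/2
  d5 = d4/2 = 19/8
  d6 = d4/3 = 19/12
  d7 = 5 + d2*5 + d5*2 = 109/4
  d8 = d3*5 + d5 + d6 = 1655/24
  d9 = d8*4 = 1655/6
  d10 = d9/4 = 1655/24
Walk from origin (0, 0):
  seg 1: left by d4 = 19/4 → (-19/4, 0)
  seg 2: right by d7 = 109/4 → (45/2, 0)
  seg 3: down by d3 = 13 → (45/2, -13)
  seg 4: right by d8 = 1655/24 → (2195/24, -13)
  seg 5: down by d5 = 19/8 → (2195/24, -123/8)
  seg 6: left by d6 = 19/12 → (719/8, -123/8)
  seg 7: down by d9 = 1655/6 → (719/8, -6989/24)
  seg 8: left by d2 = 7/2 → (691/8, -6989/24)
  seg 9: left by d8 = 1655/24 → (209/12, -6989/24)

d5 = 19/8
d6 = 19/12
d7 = 109/4
d8 = 1655/24
d9 = 1655/6
d10 = 1655/24
endpoint = (209/12, -6989/24)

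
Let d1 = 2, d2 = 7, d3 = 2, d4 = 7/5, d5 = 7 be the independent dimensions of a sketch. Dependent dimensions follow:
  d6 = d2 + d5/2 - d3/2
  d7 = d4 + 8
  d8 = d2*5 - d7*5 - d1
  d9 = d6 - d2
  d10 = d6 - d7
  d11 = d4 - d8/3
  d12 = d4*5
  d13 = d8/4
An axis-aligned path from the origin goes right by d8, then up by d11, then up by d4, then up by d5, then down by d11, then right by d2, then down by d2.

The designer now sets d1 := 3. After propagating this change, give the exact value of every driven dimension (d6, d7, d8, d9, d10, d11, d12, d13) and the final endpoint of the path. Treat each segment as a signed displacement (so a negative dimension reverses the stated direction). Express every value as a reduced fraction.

d6 = 19/2
d7 = 47/5
d8 = -15
d9 = 5/2
d10 = 1/10
d11 = 32/5
d12 = 7
d13 = -15/4
endpoint = (-8, 7/5)

Apply edit: d1 := 3
  d6 = d2 + d5/2 - d3/2 = 19/2
  d7 = d4 + 8 = 47/5
  d8 = d2*5 - d7*5 - d1 = -15
  d9 = d6 - d2 = 5/2
  d10 = d6 - d7 = 1/10
  d11 = d4 - d8/3 = 32/5
  d12 = d4*5 = 7
  d13 = d8/4 = -15/4
Walk from origin (0, 0):
  seg 1: right by d8 = -15 → (-15, 0)
  seg 2: up by d11 = 32/5 → (-15, 32/5)
  seg 3: up by d4 = 7/5 → (-15, 39/5)
  seg 4: up by d5 = 7 → (-15, 74/5)
  seg 5: down by d11 = 32/5 → (-15, 42/5)
  seg 6: right by d2 = 7 → (-8, 42/5)
  seg 7: down by d2 = 7 → (-8, 7/5)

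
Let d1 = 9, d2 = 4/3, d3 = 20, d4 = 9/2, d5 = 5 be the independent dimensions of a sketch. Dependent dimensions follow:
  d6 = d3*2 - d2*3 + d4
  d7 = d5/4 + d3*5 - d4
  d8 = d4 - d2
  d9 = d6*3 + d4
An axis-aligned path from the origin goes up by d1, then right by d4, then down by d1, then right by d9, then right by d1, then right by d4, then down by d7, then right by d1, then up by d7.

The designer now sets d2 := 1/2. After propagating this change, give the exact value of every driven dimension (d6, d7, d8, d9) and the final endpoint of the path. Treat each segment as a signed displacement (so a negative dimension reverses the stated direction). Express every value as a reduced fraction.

d6 = 43
d7 = 387/4
d8 = 4
d9 = 267/2
endpoint = (321/2, 0)

Apply edit: d2 := 1/2
  d6 = d3*2 - d2*3 + d4 = 43
  d7 = d5/4 + d3*5 - d4 = 387/4
  d8 = d4 - d2 = 4
  d9 = d6*3 + d4 = 267/2
Walk from origin (0, 0):
  seg 1: up by d1 = 9 → (0, 9)
  seg 2: right by d4 = 9/2 → (9/2, 9)
  seg 3: down by d1 = 9 → (9/2, 0)
  seg 4: right by d9 = 267/2 → (138, 0)
  seg 5: right by d1 = 9 → (147, 0)
  seg 6: right by d4 = 9/2 → (303/2, 0)
  seg 7: down by d7 = 387/4 → (303/2, -387/4)
  seg 8: right by d1 = 9 → (321/2, -387/4)
  seg 9: up by d7 = 387/4 → (321/2, 0)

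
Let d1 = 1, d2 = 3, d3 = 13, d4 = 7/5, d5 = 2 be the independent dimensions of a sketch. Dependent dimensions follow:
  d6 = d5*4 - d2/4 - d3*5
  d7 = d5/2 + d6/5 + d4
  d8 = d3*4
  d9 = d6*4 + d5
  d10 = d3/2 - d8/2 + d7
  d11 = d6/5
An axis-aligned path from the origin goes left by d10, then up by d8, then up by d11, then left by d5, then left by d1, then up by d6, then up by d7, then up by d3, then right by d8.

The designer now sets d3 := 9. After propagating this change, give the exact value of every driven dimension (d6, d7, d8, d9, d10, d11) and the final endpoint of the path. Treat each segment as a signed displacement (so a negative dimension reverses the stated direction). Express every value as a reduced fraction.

d6 = -151/4
d7 = -103/20
d8 = 36
d9 = -149
d10 = -373/20
d11 = -151/20
endpoint = (1033/20, -109/20)

Apply edit: d3 := 9
  d6 = d5*4 - d2/4 - d3*5 = -151/4
  d7 = d5/2 + d6/5 + d4 = -103/20
  d8 = d3*4 = 36
  d9 = d6*4 + d5 = -149
  d10 = d3/2 - d8/2 + d7 = -373/20
  d11 = d6/5 = -151/20
Walk from origin (0, 0):
  seg 1: left by d10 = -373/20 → (373/20, 0)
  seg 2: up by d8 = 36 → (373/20, 36)
  seg 3: up by d11 = -151/20 → (373/20, 569/20)
  seg 4: left by d5 = 2 → (333/20, 569/20)
  seg 5: left by d1 = 1 → (313/20, 569/20)
  seg 6: up by d6 = -151/4 → (313/20, -93/10)
  seg 7: up by d7 = -103/20 → (313/20, -289/20)
  seg 8: up by d3 = 9 → (313/20, -109/20)
  seg 9: right by d8 = 36 → (1033/20, -109/20)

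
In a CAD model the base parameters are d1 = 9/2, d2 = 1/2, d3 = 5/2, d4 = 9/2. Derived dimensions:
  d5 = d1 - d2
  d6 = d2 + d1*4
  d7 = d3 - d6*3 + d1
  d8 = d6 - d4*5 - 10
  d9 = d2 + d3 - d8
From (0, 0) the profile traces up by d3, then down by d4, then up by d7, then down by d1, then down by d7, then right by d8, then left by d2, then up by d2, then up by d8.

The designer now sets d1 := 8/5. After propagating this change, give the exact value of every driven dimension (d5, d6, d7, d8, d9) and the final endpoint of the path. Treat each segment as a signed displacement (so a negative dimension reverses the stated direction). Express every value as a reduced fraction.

Apply edit: d1 := 8/5
  d5 = d1 - d2 = 11/10
  d6 = d2 + d1*4 = 69/10
  d7 = d3 - d6*3 + d1 = -83/5
  d8 = d6 - d4*5 - 10 = -128/5
  d9 = d2 + d3 - d8 = 143/5
Walk from origin (0, 0):
  seg 1: up by d3 = 5/2 → (0, 5/2)
  seg 2: down by d4 = 9/2 → (0, -2)
  seg 3: up by d7 = -83/5 → (0, -93/5)
  seg 4: down by d1 = 8/5 → (0, -101/5)
  seg 5: down by d7 = -83/5 → (0, -18/5)
  seg 6: right by d8 = -128/5 → (-128/5, -18/5)
  seg 7: left by d2 = 1/2 → (-261/10, -18/5)
  seg 8: up by d2 = 1/2 → (-261/10, -31/10)
  seg 9: up by d8 = -128/5 → (-261/10, -287/10)

d5 = 11/10
d6 = 69/10
d7 = -83/5
d8 = -128/5
d9 = 143/5
endpoint = (-261/10, -287/10)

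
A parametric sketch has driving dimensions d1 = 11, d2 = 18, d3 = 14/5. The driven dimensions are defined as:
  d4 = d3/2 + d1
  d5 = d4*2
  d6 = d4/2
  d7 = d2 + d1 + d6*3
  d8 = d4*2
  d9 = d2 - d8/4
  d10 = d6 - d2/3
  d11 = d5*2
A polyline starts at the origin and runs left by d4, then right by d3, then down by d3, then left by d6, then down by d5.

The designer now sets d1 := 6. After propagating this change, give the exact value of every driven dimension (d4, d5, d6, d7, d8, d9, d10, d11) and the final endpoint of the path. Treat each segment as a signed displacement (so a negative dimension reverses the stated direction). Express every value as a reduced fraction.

d4 = 37/5
d5 = 74/5
d6 = 37/10
d7 = 351/10
d8 = 74/5
d9 = 143/10
d10 = -23/10
d11 = 148/5
endpoint = (-83/10, -88/5)

Apply edit: d1 := 6
  d4 = d3/2 + d1 = 37/5
  d5 = d4*2 = 74/5
  d6 = d4/2 = 37/10
  d7 = d2 + d1 + d6*3 = 351/10
  d8 = d4*2 = 74/5
  d9 = d2 - d8/4 = 143/10
  d10 = d6 - d2/3 = -23/10
  d11 = d5*2 = 148/5
Walk from origin (0, 0):
  seg 1: left by d4 = 37/5 → (-37/5, 0)
  seg 2: right by d3 = 14/5 → (-23/5, 0)
  seg 3: down by d3 = 14/5 → (-23/5, -14/5)
  seg 4: left by d6 = 37/10 → (-83/10, -14/5)
  seg 5: down by d5 = 74/5 → (-83/10, -88/5)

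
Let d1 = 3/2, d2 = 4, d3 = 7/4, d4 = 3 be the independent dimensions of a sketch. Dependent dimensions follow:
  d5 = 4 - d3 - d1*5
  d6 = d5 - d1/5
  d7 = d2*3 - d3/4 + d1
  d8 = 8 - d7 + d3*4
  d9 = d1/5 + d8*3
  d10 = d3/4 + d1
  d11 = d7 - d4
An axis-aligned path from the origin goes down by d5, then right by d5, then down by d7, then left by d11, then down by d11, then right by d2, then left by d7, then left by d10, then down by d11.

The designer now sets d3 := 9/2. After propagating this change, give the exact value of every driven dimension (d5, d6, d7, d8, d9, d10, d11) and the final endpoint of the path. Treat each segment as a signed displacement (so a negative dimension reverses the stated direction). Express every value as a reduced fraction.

d5 = -8
d6 = -83/10
d7 = 99/8
d8 = 109/8
d9 = 1647/40
d10 = 21/8
d11 = 75/8
endpoint = (-227/8, -185/8)

Apply edit: d3 := 9/2
  d5 = 4 - d3 - d1*5 = -8
  d6 = d5 - d1/5 = -83/10
  d7 = d2*3 - d3/4 + d1 = 99/8
  d8 = 8 - d7 + d3*4 = 109/8
  d9 = d1/5 + d8*3 = 1647/40
  d10 = d3/4 + d1 = 21/8
  d11 = d7 - d4 = 75/8
Walk from origin (0, 0):
  seg 1: down by d5 = -8 → (0, 8)
  seg 2: right by d5 = -8 → (-8, 8)
  seg 3: down by d7 = 99/8 → (-8, -35/8)
  seg 4: left by d11 = 75/8 → (-139/8, -35/8)
  seg 5: down by d11 = 75/8 → (-139/8, -55/4)
  seg 6: right by d2 = 4 → (-107/8, -55/4)
  seg 7: left by d7 = 99/8 → (-103/4, -55/4)
  seg 8: left by d10 = 21/8 → (-227/8, -55/4)
  seg 9: down by d11 = 75/8 → (-227/8, -185/8)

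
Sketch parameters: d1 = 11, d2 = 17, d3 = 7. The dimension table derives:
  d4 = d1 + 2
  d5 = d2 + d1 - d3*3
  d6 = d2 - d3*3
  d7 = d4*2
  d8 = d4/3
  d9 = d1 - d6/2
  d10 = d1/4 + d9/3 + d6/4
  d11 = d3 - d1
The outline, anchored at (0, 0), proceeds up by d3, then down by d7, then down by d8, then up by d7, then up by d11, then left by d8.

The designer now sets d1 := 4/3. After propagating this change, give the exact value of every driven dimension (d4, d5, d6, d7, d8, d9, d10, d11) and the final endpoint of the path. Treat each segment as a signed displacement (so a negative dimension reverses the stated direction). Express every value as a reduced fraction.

d4 = 10/3
d5 = -8/3
d6 = -4
d7 = 20/3
d8 = 10/9
d9 = 10/3
d10 = 4/9
d11 = 17/3
endpoint = (-10/9, 104/9)

Apply edit: d1 := 4/3
  d4 = d1 + 2 = 10/3
  d5 = d2 + d1 - d3*3 = -8/3
  d6 = d2 - d3*3 = -4
  d7 = d4*2 = 20/3
  d8 = d4/3 = 10/9
  d9 = d1 - d6/2 = 10/3
  d10 = d1/4 + d9/3 + d6/4 = 4/9
  d11 = d3 - d1 = 17/3
Walk from origin (0, 0):
  seg 1: up by d3 = 7 → (0, 7)
  seg 2: down by d7 = 20/3 → (0, 1/3)
  seg 3: down by d8 = 10/9 → (0, -7/9)
  seg 4: up by d7 = 20/3 → (0, 53/9)
  seg 5: up by d11 = 17/3 → (0, 104/9)
  seg 6: left by d8 = 10/9 → (-10/9, 104/9)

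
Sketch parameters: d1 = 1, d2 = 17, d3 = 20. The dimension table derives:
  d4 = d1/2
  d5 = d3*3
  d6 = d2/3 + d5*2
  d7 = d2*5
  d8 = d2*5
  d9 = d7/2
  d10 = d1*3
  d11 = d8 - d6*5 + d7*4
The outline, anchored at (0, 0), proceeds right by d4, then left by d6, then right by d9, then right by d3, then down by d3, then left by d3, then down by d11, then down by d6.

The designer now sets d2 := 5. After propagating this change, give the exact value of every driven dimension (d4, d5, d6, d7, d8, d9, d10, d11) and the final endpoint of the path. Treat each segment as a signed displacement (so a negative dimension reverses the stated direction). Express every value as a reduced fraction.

d4 = 1/2
d5 = 60
d6 = 365/3
d7 = 25
d8 = 25
d9 = 25/2
d10 = 3
d11 = -1450/3
endpoint = (-326/3, 1025/3)

Apply edit: d2 := 5
  d4 = d1/2 = 1/2
  d5 = d3*3 = 60
  d6 = d2/3 + d5*2 = 365/3
  d7 = d2*5 = 25
  d8 = d2*5 = 25
  d9 = d7/2 = 25/2
  d10 = d1*3 = 3
  d11 = d8 - d6*5 + d7*4 = -1450/3
Walk from origin (0, 0):
  seg 1: right by d4 = 1/2 → (1/2, 0)
  seg 2: left by d6 = 365/3 → (-727/6, 0)
  seg 3: right by d9 = 25/2 → (-326/3, 0)
  seg 4: right by d3 = 20 → (-266/3, 0)
  seg 5: down by d3 = 20 → (-266/3, -20)
  seg 6: left by d3 = 20 → (-326/3, -20)
  seg 7: down by d11 = -1450/3 → (-326/3, 1390/3)
  seg 8: down by d6 = 365/3 → (-326/3, 1025/3)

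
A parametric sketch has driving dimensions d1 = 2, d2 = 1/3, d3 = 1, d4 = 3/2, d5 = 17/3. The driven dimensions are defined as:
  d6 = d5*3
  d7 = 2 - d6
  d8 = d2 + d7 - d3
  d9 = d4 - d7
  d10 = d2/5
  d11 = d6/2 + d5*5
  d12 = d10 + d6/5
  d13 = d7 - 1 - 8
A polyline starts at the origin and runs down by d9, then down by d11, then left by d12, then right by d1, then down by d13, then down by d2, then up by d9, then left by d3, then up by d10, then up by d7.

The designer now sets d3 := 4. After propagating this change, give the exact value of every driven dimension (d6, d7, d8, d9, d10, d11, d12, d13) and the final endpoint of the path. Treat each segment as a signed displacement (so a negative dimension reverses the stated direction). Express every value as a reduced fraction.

d6 = 17
d7 = -15
d8 = -56/3
d9 = 33/2
d10 = 1/15
d11 = 221/6
d12 = 52/15
d13 = -24
endpoint = (-82/15, -281/10)

Apply edit: d3 := 4
  d6 = d5*3 = 17
  d7 = 2 - d6 = -15
  d8 = d2 + d7 - d3 = -56/3
  d9 = d4 - d7 = 33/2
  d10 = d2/5 = 1/15
  d11 = d6/2 + d5*5 = 221/6
  d12 = d10 + d6/5 = 52/15
  d13 = d7 - 1 - 8 = -24
Walk from origin (0, 0):
  seg 1: down by d9 = 33/2 → (0, -33/2)
  seg 2: down by d11 = 221/6 → (0, -160/3)
  seg 3: left by d12 = 52/15 → (-52/15, -160/3)
  seg 4: right by d1 = 2 → (-22/15, -160/3)
  seg 5: down by d13 = -24 → (-22/15, -88/3)
  seg 6: down by d2 = 1/3 → (-22/15, -89/3)
  seg 7: up by d9 = 33/2 → (-22/15, -79/6)
  seg 8: left by d3 = 4 → (-82/15, -79/6)
  seg 9: up by d10 = 1/15 → (-82/15, -131/10)
  seg 10: up by d7 = -15 → (-82/15, -281/10)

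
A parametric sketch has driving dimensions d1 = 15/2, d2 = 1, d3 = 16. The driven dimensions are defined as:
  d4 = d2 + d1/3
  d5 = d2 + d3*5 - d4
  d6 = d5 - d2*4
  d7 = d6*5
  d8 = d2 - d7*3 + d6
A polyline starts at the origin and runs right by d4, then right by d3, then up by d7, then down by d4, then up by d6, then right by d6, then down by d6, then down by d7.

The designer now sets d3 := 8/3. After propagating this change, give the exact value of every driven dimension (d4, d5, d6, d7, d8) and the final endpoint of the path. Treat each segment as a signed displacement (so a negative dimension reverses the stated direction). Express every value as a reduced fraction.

d4 = 7/2
d5 = 65/6
d6 = 41/6
d7 = 205/6
d8 = -284/3
endpoint = (13, -7/2)

Apply edit: d3 := 8/3
  d4 = d2 + d1/3 = 7/2
  d5 = d2 + d3*5 - d4 = 65/6
  d6 = d5 - d2*4 = 41/6
  d7 = d6*5 = 205/6
  d8 = d2 - d7*3 + d6 = -284/3
Walk from origin (0, 0):
  seg 1: right by d4 = 7/2 → (7/2, 0)
  seg 2: right by d3 = 8/3 → (37/6, 0)
  seg 3: up by d7 = 205/6 → (37/6, 205/6)
  seg 4: down by d4 = 7/2 → (37/6, 92/3)
  seg 5: up by d6 = 41/6 → (37/6, 75/2)
  seg 6: right by d6 = 41/6 → (13, 75/2)
  seg 7: down by d6 = 41/6 → (13, 92/3)
  seg 8: down by d7 = 205/6 → (13, -7/2)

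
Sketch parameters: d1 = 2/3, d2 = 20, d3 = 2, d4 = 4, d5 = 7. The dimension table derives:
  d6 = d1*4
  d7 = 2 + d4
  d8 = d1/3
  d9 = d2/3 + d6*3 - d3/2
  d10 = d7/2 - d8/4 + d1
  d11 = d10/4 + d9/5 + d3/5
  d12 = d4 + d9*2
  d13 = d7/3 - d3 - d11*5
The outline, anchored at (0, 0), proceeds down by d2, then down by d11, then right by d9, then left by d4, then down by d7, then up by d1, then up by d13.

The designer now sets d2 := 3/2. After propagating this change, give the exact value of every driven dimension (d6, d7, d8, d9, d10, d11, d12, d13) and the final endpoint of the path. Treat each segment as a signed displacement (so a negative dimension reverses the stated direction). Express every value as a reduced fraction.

d6 = 8/3
d7 = 6
d8 = 2/9
d9 = 15/2
d10 = 65/18
d11 = 1009/360
d12 = 19
d13 = -1009/72
endpoint = (7/2, -473/20)

Apply edit: d2 := 3/2
  d6 = d1*4 = 8/3
  d7 = 2 + d4 = 6
  d8 = d1/3 = 2/9
  d9 = d2/3 + d6*3 - d3/2 = 15/2
  d10 = d7/2 - d8/4 + d1 = 65/18
  d11 = d10/4 + d9/5 + d3/5 = 1009/360
  d12 = d4 + d9*2 = 19
  d13 = d7/3 - d3 - d11*5 = -1009/72
Walk from origin (0, 0):
  seg 1: down by d2 = 3/2 → (0, -3/2)
  seg 2: down by d11 = 1009/360 → (0, -1549/360)
  seg 3: right by d9 = 15/2 → (15/2, -1549/360)
  seg 4: left by d4 = 4 → (7/2, -1549/360)
  seg 5: down by d7 = 6 → (7/2, -3709/360)
  seg 6: up by d1 = 2/3 → (7/2, -3469/360)
  seg 7: up by d13 = -1009/72 → (7/2, -473/20)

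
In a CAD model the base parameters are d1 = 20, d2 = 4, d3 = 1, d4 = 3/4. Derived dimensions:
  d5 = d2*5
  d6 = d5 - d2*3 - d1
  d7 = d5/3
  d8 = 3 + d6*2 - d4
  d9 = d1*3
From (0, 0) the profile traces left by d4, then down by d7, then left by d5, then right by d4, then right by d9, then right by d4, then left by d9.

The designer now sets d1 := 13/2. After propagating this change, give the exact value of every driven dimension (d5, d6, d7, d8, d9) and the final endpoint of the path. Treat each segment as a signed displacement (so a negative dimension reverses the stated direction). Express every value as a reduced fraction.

Apply edit: d1 := 13/2
  d5 = d2*5 = 20
  d6 = d5 - d2*3 - d1 = 3/2
  d7 = d5/3 = 20/3
  d8 = 3 + d6*2 - d4 = 21/4
  d9 = d1*3 = 39/2
Walk from origin (0, 0):
  seg 1: left by d4 = 3/4 → (-3/4, 0)
  seg 2: down by d7 = 20/3 → (-3/4, -20/3)
  seg 3: left by d5 = 20 → (-83/4, -20/3)
  seg 4: right by d4 = 3/4 → (-20, -20/3)
  seg 5: right by d9 = 39/2 → (-1/2, -20/3)
  seg 6: right by d4 = 3/4 → (1/4, -20/3)
  seg 7: left by d9 = 39/2 → (-77/4, -20/3)

d5 = 20
d6 = 3/2
d7 = 20/3
d8 = 21/4
d9 = 39/2
endpoint = (-77/4, -20/3)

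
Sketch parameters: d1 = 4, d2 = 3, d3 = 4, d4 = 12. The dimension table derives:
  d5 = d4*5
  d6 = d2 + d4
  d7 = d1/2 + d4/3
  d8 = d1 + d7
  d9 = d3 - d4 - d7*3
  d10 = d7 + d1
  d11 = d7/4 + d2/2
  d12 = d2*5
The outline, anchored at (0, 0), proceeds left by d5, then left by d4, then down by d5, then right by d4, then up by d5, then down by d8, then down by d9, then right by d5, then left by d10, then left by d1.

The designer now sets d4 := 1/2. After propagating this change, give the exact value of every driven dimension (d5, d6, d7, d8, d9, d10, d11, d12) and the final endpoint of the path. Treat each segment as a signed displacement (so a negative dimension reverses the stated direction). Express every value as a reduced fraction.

d5 = 5/2
d6 = 7/2
d7 = 13/6
d8 = 37/6
d9 = -3
d10 = 37/6
d11 = 49/24
d12 = 15
endpoint = (-61/6, -19/6)

Apply edit: d4 := 1/2
  d5 = d4*5 = 5/2
  d6 = d2 + d4 = 7/2
  d7 = d1/2 + d4/3 = 13/6
  d8 = d1 + d7 = 37/6
  d9 = d3 - d4 - d7*3 = -3
  d10 = d7 + d1 = 37/6
  d11 = d7/4 + d2/2 = 49/24
  d12 = d2*5 = 15
Walk from origin (0, 0):
  seg 1: left by d5 = 5/2 → (-5/2, 0)
  seg 2: left by d4 = 1/2 → (-3, 0)
  seg 3: down by d5 = 5/2 → (-3, -5/2)
  seg 4: right by d4 = 1/2 → (-5/2, -5/2)
  seg 5: up by d5 = 5/2 → (-5/2, 0)
  seg 6: down by d8 = 37/6 → (-5/2, -37/6)
  seg 7: down by d9 = -3 → (-5/2, -19/6)
  seg 8: right by d5 = 5/2 → (0, -19/6)
  seg 9: left by d10 = 37/6 → (-37/6, -19/6)
  seg 10: left by d1 = 4 → (-61/6, -19/6)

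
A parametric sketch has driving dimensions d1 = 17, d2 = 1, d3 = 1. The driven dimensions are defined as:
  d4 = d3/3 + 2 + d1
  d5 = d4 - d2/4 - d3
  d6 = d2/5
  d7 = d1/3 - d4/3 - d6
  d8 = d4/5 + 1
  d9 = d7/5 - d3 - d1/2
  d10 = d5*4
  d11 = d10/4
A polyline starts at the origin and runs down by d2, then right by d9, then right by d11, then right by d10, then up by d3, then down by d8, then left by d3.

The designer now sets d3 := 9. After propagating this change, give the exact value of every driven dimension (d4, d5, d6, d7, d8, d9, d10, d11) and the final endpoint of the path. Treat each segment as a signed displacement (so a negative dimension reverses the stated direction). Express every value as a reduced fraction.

Apply edit: d3 := 9
  d4 = d3/3 + 2 + d1 = 22
  d5 = d4 - d2/4 - d3 = 51/4
  d6 = d2/5 = 1/5
  d7 = d1/3 - d4/3 - d6 = -28/15
  d8 = d4/5 + 1 = 27/5
  d9 = d7/5 - d3 - d1/2 = -2681/150
  d10 = d5*4 = 51
  d11 = d10/4 = 51/4
Walk from origin (0, 0):
  seg 1: down by d2 = 1 → (0, -1)
  seg 2: right by d9 = -2681/150 → (-2681/150, -1)
  seg 3: right by d11 = 51/4 → (-1537/300, -1)
  seg 4: right by d10 = 51 → (13763/300, -1)
  seg 5: up by d3 = 9 → (13763/300, 8)
  seg 6: down by d8 = 27/5 → (13763/300, 13/5)
  seg 7: left by d3 = 9 → (11063/300, 13/5)

d4 = 22
d5 = 51/4
d6 = 1/5
d7 = -28/15
d8 = 27/5
d9 = -2681/150
d10 = 51
d11 = 51/4
endpoint = (11063/300, 13/5)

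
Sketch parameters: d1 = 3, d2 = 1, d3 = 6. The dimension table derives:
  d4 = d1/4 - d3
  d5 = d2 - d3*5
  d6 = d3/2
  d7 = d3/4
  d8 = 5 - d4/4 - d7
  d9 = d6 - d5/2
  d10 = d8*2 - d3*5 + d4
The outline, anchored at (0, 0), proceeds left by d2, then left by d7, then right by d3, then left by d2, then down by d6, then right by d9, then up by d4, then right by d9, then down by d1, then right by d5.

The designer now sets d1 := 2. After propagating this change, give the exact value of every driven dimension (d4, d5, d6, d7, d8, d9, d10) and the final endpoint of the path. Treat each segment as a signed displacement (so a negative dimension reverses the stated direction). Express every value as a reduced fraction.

Apply edit: d1 := 2
  d4 = d1/4 - d3 = -11/2
  d5 = d2 - d3*5 = -29
  d6 = d3/2 = 3
  d7 = d3/4 = 3/2
  d8 = 5 - d4/4 - d7 = 39/8
  d9 = d6 - d5/2 = 35/2
  d10 = d8*2 - d3*5 + d4 = -103/4
Walk from origin (0, 0):
  seg 1: left by d2 = 1 → (-1, 0)
  seg 2: left by d7 = 3/2 → (-5/2, 0)
  seg 3: right by d3 = 6 → (7/2, 0)
  seg 4: left by d2 = 1 → (5/2, 0)
  seg 5: down by d6 = 3 → (5/2, -3)
  seg 6: right by d9 = 35/2 → (20, -3)
  seg 7: up by d4 = -11/2 → (20, -17/2)
  seg 8: right by d9 = 35/2 → (75/2, -17/2)
  seg 9: down by d1 = 2 → (75/2, -21/2)
  seg 10: right by d5 = -29 → (17/2, -21/2)

d4 = -11/2
d5 = -29
d6 = 3
d7 = 3/2
d8 = 39/8
d9 = 35/2
d10 = -103/4
endpoint = (17/2, -21/2)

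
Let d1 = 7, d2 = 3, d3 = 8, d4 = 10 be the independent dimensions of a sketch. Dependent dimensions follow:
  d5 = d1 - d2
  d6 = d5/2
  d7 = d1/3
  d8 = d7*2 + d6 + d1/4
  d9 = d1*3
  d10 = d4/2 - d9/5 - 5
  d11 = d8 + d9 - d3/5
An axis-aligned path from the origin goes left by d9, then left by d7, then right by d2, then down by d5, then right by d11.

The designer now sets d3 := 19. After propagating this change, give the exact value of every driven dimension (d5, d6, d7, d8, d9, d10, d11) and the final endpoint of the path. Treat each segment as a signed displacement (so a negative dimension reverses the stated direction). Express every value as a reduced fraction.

Apply edit: d3 := 19
  d5 = d1 - d2 = 4
  d6 = d5/2 = 2
  d7 = d1/3 = 7/3
  d8 = d7*2 + d6 + d1/4 = 101/12
  d9 = d1*3 = 21
  d10 = d4/2 - d9/5 - 5 = -21/5
  d11 = d8 + d9 - d3/5 = 1537/60
Walk from origin (0, 0):
  seg 1: left by d9 = 21 → (-21, 0)
  seg 2: left by d7 = 7/3 → (-70/3, 0)
  seg 3: right by d2 = 3 → (-61/3, 0)
  seg 4: down by d5 = 4 → (-61/3, -4)
  seg 5: right by d11 = 1537/60 → (317/60, -4)

d5 = 4
d6 = 2
d7 = 7/3
d8 = 101/12
d9 = 21
d10 = -21/5
d11 = 1537/60
endpoint = (317/60, -4)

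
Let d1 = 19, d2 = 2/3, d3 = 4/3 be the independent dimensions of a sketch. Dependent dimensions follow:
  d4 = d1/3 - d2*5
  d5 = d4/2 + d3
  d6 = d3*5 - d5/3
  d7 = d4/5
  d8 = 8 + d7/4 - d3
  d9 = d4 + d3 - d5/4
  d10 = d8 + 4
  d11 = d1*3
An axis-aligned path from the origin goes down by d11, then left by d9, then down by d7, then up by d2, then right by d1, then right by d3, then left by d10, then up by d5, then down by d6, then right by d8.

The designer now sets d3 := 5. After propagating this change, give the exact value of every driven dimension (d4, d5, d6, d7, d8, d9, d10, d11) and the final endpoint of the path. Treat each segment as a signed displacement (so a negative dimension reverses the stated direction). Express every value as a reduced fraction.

d4 = 3
d5 = 13/2
d6 = 137/6
d7 = 3/5
d8 = 63/20
d9 = 51/8
d10 = 143/20
d11 = 57
endpoint = (109/8, -1099/15)

Apply edit: d3 := 5
  d4 = d1/3 - d2*5 = 3
  d5 = d4/2 + d3 = 13/2
  d6 = d3*5 - d5/3 = 137/6
  d7 = d4/5 = 3/5
  d8 = 8 + d7/4 - d3 = 63/20
  d9 = d4 + d3 - d5/4 = 51/8
  d10 = d8 + 4 = 143/20
  d11 = d1*3 = 57
Walk from origin (0, 0):
  seg 1: down by d11 = 57 → (0, -57)
  seg 2: left by d9 = 51/8 → (-51/8, -57)
  seg 3: down by d7 = 3/5 → (-51/8, -288/5)
  seg 4: up by d2 = 2/3 → (-51/8, -854/15)
  seg 5: right by d1 = 19 → (101/8, -854/15)
  seg 6: right by d3 = 5 → (141/8, -854/15)
  seg 7: left by d10 = 143/20 → (419/40, -854/15)
  seg 8: up by d5 = 13/2 → (419/40, -1513/30)
  seg 9: down by d6 = 137/6 → (419/40, -1099/15)
  seg 10: right by d8 = 63/20 → (109/8, -1099/15)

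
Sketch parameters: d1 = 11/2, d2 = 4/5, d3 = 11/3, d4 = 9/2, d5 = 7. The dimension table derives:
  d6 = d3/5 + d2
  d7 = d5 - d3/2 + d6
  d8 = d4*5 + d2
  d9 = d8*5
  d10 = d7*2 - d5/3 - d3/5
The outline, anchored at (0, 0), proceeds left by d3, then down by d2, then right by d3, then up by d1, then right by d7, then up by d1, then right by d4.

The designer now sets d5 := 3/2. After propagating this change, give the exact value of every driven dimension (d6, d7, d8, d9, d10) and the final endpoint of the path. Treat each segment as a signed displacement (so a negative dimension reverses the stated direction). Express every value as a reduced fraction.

d6 = 23/15
d7 = 6/5
d8 = 233/10
d9 = 233/2
d10 = 7/6
endpoint = (57/10, 51/5)

Apply edit: d5 := 3/2
  d6 = d3/5 + d2 = 23/15
  d7 = d5 - d3/2 + d6 = 6/5
  d8 = d4*5 + d2 = 233/10
  d9 = d8*5 = 233/2
  d10 = d7*2 - d5/3 - d3/5 = 7/6
Walk from origin (0, 0):
  seg 1: left by d3 = 11/3 → (-11/3, 0)
  seg 2: down by d2 = 4/5 → (-11/3, -4/5)
  seg 3: right by d3 = 11/3 → (0, -4/5)
  seg 4: up by d1 = 11/2 → (0, 47/10)
  seg 5: right by d7 = 6/5 → (6/5, 47/10)
  seg 6: up by d1 = 11/2 → (6/5, 51/5)
  seg 7: right by d4 = 9/2 → (57/10, 51/5)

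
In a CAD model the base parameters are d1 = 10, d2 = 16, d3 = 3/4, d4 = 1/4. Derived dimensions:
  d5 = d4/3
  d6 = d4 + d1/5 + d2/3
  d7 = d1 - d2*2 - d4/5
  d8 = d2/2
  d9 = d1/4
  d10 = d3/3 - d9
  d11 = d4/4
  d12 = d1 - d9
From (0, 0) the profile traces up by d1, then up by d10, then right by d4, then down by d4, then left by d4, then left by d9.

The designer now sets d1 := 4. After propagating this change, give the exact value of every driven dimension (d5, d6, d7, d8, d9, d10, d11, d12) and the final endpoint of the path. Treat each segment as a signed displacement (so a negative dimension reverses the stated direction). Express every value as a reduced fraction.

Apply edit: d1 := 4
  d5 = d4/3 = 1/12
  d6 = d4 + d1/5 + d2/3 = 383/60
  d7 = d1 - d2*2 - d4/5 = -561/20
  d8 = d2/2 = 8
  d9 = d1/4 = 1
  d10 = d3/3 - d9 = -3/4
  d11 = d4/4 = 1/16
  d12 = d1 - d9 = 3
Walk from origin (0, 0):
  seg 1: up by d1 = 4 → (0, 4)
  seg 2: up by d10 = -3/4 → (0, 13/4)
  seg 3: right by d4 = 1/4 → (1/4, 13/4)
  seg 4: down by d4 = 1/4 → (1/4, 3)
  seg 5: left by d4 = 1/4 → (0, 3)
  seg 6: left by d9 = 1 → (-1, 3)

d5 = 1/12
d6 = 383/60
d7 = -561/20
d8 = 8
d9 = 1
d10 = -3/4
d11 = 1/16
d12 = 3
endpoint = (-1, 3)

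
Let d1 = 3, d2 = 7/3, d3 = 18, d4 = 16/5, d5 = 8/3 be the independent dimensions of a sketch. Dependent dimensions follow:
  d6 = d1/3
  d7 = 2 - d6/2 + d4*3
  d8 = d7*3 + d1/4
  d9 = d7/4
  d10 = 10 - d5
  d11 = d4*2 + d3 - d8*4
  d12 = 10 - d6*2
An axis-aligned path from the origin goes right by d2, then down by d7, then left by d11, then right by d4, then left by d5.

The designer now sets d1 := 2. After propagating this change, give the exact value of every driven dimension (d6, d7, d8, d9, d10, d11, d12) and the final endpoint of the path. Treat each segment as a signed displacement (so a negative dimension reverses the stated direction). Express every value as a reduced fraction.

Apply edit: d1 := 2
  d6 = d1/3 = 2/3
  d7 = 2 - d6/2 + d4*3 = 169/15
  d8 = d7*3 + d1/4 = 343/10
  d9 = d7/4 = 169/60
  d10 = 10 - d5 = 22/3
  d11 = d4*2 + d3 - d8*4 = -564/5
  d12 = 10 - d6*2 = 26/3
Walk from origin (0, 0):
  seg 1: right by d2 = 7/3 → (7/3, 0)
  seg 2: down by d7 = 169/15 → (7/3, -169/15)
  seg 3: left by d11 = -564/5 → (1727/15, -169/15)
  seg 4: right by d4 = 16/5 → (355/3, -169/15)
  seg 5: left by d5 = 8/3 → (347/3, -169/15)

d6 = 2/3
d7 = 169/15
d8 = 343/10
d9 = 169/60
d10 = 22/3
d11 = -564/5
d12 = 26/3
endpoint = (347/3, -169/15)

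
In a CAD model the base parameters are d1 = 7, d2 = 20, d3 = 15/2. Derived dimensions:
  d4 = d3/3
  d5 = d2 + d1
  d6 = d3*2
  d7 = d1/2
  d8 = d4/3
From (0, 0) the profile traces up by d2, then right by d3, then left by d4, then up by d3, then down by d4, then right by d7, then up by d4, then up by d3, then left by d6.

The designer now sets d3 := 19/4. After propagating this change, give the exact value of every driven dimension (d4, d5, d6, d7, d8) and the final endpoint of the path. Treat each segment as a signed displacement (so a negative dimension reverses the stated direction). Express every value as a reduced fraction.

d4 = 19/12
d5 = 27
d6 = 19/2
d7 = 7/2
d8 = 19/36
endpoint = (-17/6, 59/2)

Apply edit: d3 := 19/4
  d4 = d3/3 = 19/12
  d5 = d2 + d1 = 27
  d6 = d3*2 = 19/2
  d7 = d1/2 = 7/2
  d8 = d4/3 = 19/36
Walk from origin (0, 0):
  seg 1: up by d2 = 20 → (0, 20)
  seg 2: right by d3 = 19/4 → (19/4, 20)
  seg 3: left by d4 = 19/12 → (19/6, 20)
  seg 4: up by d3 = 19/4 → (19/6, 99/4)
  seg 5: down by d4 = 19/12 → (19/6, 139/6)
  seg 6: right by d7 = 7/2 → (20/3, 139/6)
  seg 7: up by d4 = 19/12 → (20/3, 99/4)
  seg 8: up by d3 = 19/4 → (20/3, 59/2)
  seg 9: left by d6 = 19/2 → (-17/6, 59/2)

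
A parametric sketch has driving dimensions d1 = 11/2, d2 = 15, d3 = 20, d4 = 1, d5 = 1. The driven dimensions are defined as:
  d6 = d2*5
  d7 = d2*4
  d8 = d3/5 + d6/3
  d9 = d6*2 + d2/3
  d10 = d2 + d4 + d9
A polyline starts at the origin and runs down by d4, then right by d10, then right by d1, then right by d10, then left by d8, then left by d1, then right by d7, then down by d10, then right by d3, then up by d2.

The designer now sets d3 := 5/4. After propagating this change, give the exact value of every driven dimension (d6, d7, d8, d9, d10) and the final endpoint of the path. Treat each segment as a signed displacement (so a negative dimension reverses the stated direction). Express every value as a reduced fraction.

Apply edit: d3 := 5/4
  d6 = d2*5 = 75
  d7 = d2*4 = 60
  d8 = d3/5 + d6/3 = 101/4
  d9 = d6*2 + d2/3 = 155
  d10 = d2 + d4 + d9 = 171
Walk from origin (0, 0):
  seg 1: down by d4 = 1 → (0, -1)
  seg 2: right by d10 = 171 → (171, -1)
  seg 3: right by d1 = 11/2 → (353/2, -1)
  seg 4: right by d10 = 171 → (695/2, -1)
  seg 5: left by d8 = 101/4 → (1289/4, -1)
  seg 6: left by d1 = 11/2 → (1267/4, -1)
  seg 7: right by d7 = 60 → (1507/4, -1)
  seg 8: down by d10 = 171 → (1507/4, -172)
  seg 9: right by d3 = 5/4 → (378, -172)
  seg 10: up by d2 = 15 → (378, -157)

d6 = 75
d7 = 60
d8 = 101/4
d9 = 155
d10 = 171
endpoint = (378, -157)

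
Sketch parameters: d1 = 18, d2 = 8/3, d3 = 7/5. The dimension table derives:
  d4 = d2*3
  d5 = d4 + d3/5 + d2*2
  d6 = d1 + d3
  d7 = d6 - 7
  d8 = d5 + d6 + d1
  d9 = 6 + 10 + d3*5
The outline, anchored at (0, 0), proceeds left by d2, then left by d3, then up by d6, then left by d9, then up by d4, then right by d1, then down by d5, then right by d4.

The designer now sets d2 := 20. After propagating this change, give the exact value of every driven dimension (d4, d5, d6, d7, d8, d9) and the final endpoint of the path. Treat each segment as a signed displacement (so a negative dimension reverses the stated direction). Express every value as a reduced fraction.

d4 = 60
d5 = 2507/25
d6 = 97/5
d7 = 62/5
d8 = 3442/25
d9 = 23
endpoint = (168/5, -522/25)

Apply edit: d2 := 20
  d4 = d2*3 = 60
  d5 = d4 + d3/5 + d2*2 = 2507/25
  d6 = d1 + d3 = 97/5
  d7 = d6 - 7 = 62/5
  d8 = d5 + d6 + d1 = 3442/25
  d9 = 6 + 10 + d3*5 = 23
Walk from origin (0, 0):
  seg 1: left by d2 = 20 → (-20, 0)
  seg 2: left by d3 = 7/5 → (-107/5, 0)
  seg 3: up by d6 = 97/5 → (-107/5, 97/5)
  seg 4: left by d9 = 23 → (-222/5, 97/5)
  seg 5: up by d4 = 60 → (-222/5, 397/5)
  seg 6: right by d1 = 18 → (-132/5, 397/5)
  seg 7: down by d5 = 2507/25 → (-132/5, -522/25)
  seg 8: right by d4 = 60 → (168/5, -522/25)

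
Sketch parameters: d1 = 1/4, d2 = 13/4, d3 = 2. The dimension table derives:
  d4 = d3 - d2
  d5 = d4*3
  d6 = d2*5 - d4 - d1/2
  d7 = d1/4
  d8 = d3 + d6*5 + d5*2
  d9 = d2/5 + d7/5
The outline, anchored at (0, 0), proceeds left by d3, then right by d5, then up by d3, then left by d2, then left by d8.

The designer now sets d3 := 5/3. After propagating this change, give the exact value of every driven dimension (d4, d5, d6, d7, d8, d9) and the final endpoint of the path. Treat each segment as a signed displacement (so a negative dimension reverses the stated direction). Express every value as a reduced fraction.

Apply edit: d3 := 5/3
  d4 = d3 - d2 = -19/12
  d5 = d4*3 = -19/4
  d6 = d2*5 - d4 - d1/2 = 425/24
  d7 = d1/4 = 1/16
  d8 = d3 + d6*5 + d5*2 = 1937/24
  d9 = d2/5 + d7/5 = 53/80
Walk from origin (0, 0):
  seg 1: left by d3 = 5/3 → (-5/3, 0)
  seg 2: right by d5 = -19/4 → (-77/12, 0)
  seg 3: up by d3 = 5/3 → (-77/12, 5/3)
  seg 4: left by d2 = 13/4 → (-29/3, 5/3)
  seg 5: left by d8 = 1937/24 → (-723/8, 5/3)

d4 = -19/12
d5 = -19/4
d6 = 425/24
d7 = 1/16
d8 = 1937/24
d9 = 53/80
endpoint = (-723/8, 5/3)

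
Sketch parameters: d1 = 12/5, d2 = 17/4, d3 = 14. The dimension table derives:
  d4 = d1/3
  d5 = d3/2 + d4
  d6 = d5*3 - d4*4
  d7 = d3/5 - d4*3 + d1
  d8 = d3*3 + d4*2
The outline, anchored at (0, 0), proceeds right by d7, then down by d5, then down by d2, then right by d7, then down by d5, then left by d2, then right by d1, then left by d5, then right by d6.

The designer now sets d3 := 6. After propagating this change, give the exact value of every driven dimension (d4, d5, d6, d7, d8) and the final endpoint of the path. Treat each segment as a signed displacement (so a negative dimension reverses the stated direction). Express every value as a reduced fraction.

Apply edit: d3 := 6
  d4 = d1/3 = 4/5
  d5 = d3/2 + d4 = 19/5
  d6 = d5*3 - d4*4 = 41/5
  d7 = d3/5 - d4*3 + d1 = 6/5
  d8 = d3*3 + d4*2 = 98/5
Walk from origin (0, 0):
  seg 1: right by d7 = 6/5 → (6/5, 0)
  seg 2: down by d5 = 19/5 → (6/5, -19/5)
  seg 3: down by d2 = 17/4 → (6/5, -161/20)
  seg 4: right by d7 = 6/5 → (12/5, -161/20)
  seg 5: down by d5 = 19/5 → (12/5, -237/20)
  seg 6: left by d2 = 17/4 → (-37/20, -237/20)
  seg 7: right by d1 = 12/5 → (11/20, -237/20)
  seg 8: left by d5 = 19/5 → (-13/4, -237/20)
  seg 9: right by d6 = 41/5 → (99/20, -237/20)

d4 = 4/5
d5 = 19/5
d6 = 41/5
d7 = 6/5
d8 = 98/5
endpoint = (99/20, -237/20)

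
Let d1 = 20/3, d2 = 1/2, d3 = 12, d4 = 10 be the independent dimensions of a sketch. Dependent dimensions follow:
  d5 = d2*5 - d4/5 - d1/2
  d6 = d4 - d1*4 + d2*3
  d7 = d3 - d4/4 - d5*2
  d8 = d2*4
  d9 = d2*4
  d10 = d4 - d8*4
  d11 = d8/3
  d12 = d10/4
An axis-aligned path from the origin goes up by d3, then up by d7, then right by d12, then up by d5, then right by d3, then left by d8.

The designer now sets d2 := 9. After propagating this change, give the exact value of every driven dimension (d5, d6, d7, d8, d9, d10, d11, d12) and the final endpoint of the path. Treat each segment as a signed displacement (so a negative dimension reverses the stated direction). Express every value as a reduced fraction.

Apply edit: d2 := 9
  d5 = d2*5 - d4/5 - d1/2 = 119/3
  d6 = d4 - d1*4 + d2*3 = 31/3
  d7 = d3 - d4/4 - d5*2 = -419/6
  d8 = d2*4 = 36
  d9 = d2*4 = 36
  d10 = d4 - d8*4 = -134
  d11 = d8/3 = 12
  d12 = d10/4 = -67/2
Walk from origin (0, 0):
  seg 1: up by d3 = 12 → (0, 12)
  seg 2: up by d7 = -419/6 → (0, -347/6)
  seg 3: right by d12 = -67/2 → (-67/2, -347/6)
  seg 4: up by d5 = 119/3 → (-67/2, -109/6)
  seg 5: right by d3 = 12 → (-43/2, -109/6)
  seg 6: left by d8 = 36 → (-115/2, -109/6)

d5 = 119/3
d6 = 31/3
d7 = -419/6
d8 = 36
d9 = 36
d10 = -134
d11 = 12
d12 = -67/2
endpoint = (-115/2, -109/6)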